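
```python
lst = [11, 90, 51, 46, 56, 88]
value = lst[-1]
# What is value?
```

lst has length 6. Negative index -1 maps to positive index 6 + (-1) = 5. lst[5] = 88.

88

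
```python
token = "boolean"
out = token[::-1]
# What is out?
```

token has length 7. The slice token[::-1] selects indices [6, 5, 4, 3, 2, 1, 0] (6->'n', 5->'a', 4->'e', 3->'l', 2->'o', 1->'o', 0->'b'), giving 'naeloob'.

'naeloob'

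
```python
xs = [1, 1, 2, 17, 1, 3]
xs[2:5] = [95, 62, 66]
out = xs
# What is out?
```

xs starts as [1, 1, 2, 17, 1, 3] (length 6). The slice xs[2:5] covers indices [2, 3, 4] with values [2, 17, 1]. Replacing that slice with [95, 62, 66] (same length) produces [1, 1, 95, 62, 66, 3].

[1, 1, 95, 62, 66, 3]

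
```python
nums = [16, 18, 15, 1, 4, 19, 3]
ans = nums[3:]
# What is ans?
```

nums has length 7. The slice nums[3:] selects indices [3, 4, 5, 6] (3->1, 4->4, 5->19, 6->3), giving [1, 4, 19, 3].

[1, 4, 19, 3]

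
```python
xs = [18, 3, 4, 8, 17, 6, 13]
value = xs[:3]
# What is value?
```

xs has length 7. The slice xs[:3] selects indices [0, 1, 2] (0->18, 1->3, 2->4), giving [18, 3, 4].

[18, 3, 4]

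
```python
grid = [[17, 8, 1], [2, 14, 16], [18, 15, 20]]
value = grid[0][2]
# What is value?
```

grid[0] = [17, 8, 1]. Taking column 2 of that row yields 1.

1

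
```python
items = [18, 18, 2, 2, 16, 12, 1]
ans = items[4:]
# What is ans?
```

items has length 7. The slice items[4:] selects indices [4, 5, 6] (4->16, 5->12, 6->1), giving [16, 12, 1].

[16, 12, 1]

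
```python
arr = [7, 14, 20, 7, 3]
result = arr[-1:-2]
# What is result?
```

arr has length 5. The slice arr[-1:-2] resolves to an empty index range, so the result is [].

[]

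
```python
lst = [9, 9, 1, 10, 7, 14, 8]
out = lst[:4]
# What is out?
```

lst has length 7. The slice lst[:4] selects indices [0, 1, 2, 3] (0->9, 1->9, 2->1, 3->10), giving [9, 9, 1, 10].

[9, 9, 1, 10]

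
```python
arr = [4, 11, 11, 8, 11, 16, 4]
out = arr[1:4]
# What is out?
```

arr has length 7. The slice arr[1:4] selects indices [1, 2, 3] (1->11, 2->11, 3->8), giving [11, 11, 8].

[11, 11, 8]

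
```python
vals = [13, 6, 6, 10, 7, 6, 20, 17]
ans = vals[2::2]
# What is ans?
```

vals has length 8. The slice vals[2::2] selects indices [2, 4, 6] (2->6, 4->7, 6->20), giving [6, 7, 20].

[6, 7, 20]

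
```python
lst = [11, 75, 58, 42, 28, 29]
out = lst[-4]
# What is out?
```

lst has length 6. Negative index -4 maps to positive index 6 + (-4) = 2. lst[2] = 58.

58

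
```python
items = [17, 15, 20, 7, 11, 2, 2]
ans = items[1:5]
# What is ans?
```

items has length 7. The slice items[1:5] selects indices [1, 2, 3, 4] (1->15, 2->20, 3->7, 4->11), giving [15, 20, 7, 11].

[15, 20, 7, 11]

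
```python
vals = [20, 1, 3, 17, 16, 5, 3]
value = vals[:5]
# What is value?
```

vals has length 7. The slice vals[:5] selects indices [0, 1, 2, 3, 4] (0->20, 1->1, 2->3, 3->17, 4->16), giving [20, 1, 3, 17, 16].

[20, 1, 3, 17, 16]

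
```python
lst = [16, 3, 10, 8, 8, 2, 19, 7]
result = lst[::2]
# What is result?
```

lst has length 8. The slice lst[::2] selects indices [0, 2, 4, 6] (0->16, 2->10, 4->8, 6->19), giving [16, 10, 8, 19].

[16, 10, 8, 19]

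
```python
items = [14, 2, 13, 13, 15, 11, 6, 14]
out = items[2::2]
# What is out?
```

items has length 8. The slice items[2::2] selects indices [2, 4, 6] (2->13, 4->15, 6->6), giving [13, 15, 6].

[13, 15, 6]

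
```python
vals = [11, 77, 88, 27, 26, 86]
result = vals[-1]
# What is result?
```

vals has length 6. Negative index -1 maps to positive index 6 + (-1) = 5. vals[5] = 86.

86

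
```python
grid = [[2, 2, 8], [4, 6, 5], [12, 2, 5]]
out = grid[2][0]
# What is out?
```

grid[2] = [12, 2, 5]. Taking column 0 of that row yields 12.

12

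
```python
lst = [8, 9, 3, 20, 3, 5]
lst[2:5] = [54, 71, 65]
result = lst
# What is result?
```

lst starts as [8, 9, 3, 20, 3, 5] (length 6). The slice lst[2:5] covers indices [2, 3, 4] with values [3, 20, 3]. Replacing that slice with [54, 71, 65] (same length) produces [8, 9, 54, 71, 65, 5].

[8, 9, 54, 71, 65, 5]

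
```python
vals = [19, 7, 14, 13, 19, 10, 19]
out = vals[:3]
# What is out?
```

vals has length 7. The slice vals[:3] selects indices [0, 1, 2] (0->19, 1->7, 2->14), giving [19, 7, 14].

[19, 7, 14]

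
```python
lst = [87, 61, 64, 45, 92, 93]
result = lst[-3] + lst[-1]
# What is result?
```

lst has length 6. Negative index -3 maps to positive index 6 + (-3) = 3. lst[3] = 45.
lst has length 6. Negative index -1 maps to positive index 6 + (-1) = 5. lst[5] = 93.
Sum: 45 + 93 = 138.

138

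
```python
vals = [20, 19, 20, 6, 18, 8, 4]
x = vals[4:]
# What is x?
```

vals has length 7. The slice vals[4:] selects indices [4, 5, 6] (4->18, 5->8, 6->4), giving [18, 8, 4].

[18, 8, 4]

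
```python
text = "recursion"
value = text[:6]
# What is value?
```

text has length 9. The slice text[:6] selects indices [0, 1, 2, 3, 4, 5] (0->'r', 1->'e', 2->'c', 3->'u', 4->'r', 5->'s'), giving 'recurs'.

'recurs'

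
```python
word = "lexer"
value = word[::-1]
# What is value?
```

word has length 5. The slice word[::-1] selects indices [4, 3, 2, 1, 0] (4->'r', 3->'e', 2->'x', 1->'e', 0->'l'), giving 'rexel'.

'rexel'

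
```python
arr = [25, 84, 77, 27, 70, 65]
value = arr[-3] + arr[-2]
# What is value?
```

arr has length 6. Negative index -3 maps to positive index 6 + (-3) = 3. arr[3] = 27.
arr has length 6. Negative index -2 maps to positive index 6 + (-2) = 4. arr[4] = 70.
Sum: 27 + 70 = 97.

97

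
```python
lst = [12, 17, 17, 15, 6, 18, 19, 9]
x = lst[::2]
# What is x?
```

lst has length 8. The slice lst[::2] selects indices [0, 2, 4, 6] (0->12, 2->17, 4->6, 6->19), giving [12, 17, 6, 19].

[12, 17, 6, 19]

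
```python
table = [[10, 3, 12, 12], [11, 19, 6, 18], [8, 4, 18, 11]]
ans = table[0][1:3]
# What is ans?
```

table[0] = [10, 3, 12, 12]. table[0] has length 4. The slice table[0][1:3] selects indices [1, 2] (1->3, 2->12), giving [3, 12].

[3, 12]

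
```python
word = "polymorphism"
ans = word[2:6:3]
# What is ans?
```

word has length 12. The slice word[2:6:3] selects indices [2, 5] (2->'l', 5->'o'), giving 'lo'.

'lo'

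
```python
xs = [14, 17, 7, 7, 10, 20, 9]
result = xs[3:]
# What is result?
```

xs has length 7. The slice xs[3:] selects indices [3, 4, 5, 6] (3->7, 4->10, 5->20, 6->9), giving [7, 10, 20, 9].

[7, 10, 20, 9]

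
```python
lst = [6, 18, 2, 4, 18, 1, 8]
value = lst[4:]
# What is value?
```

lst has length 7. The slice lst[4:] selects indices [4, 5, 6] (4->18, 5->1, 6->8), giving [18, 1, 8].

[18, 1, 8]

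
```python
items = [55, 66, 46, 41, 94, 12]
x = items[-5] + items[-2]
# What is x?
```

items has length 6. Negative index -5 maps to positive index 6 + (-5) = 1. items[1] = 66.
items has length 6. Negative index -2 maps to positive index 6 + (-2) = 4. items[4] = 94.
Sum: 66 + 94 = 160.

160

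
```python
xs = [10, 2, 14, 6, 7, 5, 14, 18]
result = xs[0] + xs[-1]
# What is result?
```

xs has length 8. xs[0] = 10.
xs has length 8. Negative index -1 maps to positive index 8 + (-1) = 7. xs[7] = 18.
Sum: 10 + 18 = 28.

28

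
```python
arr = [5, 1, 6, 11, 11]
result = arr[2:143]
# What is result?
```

arr has length 5. The slice arr[2:143] selects indices [2, 3, 4] (2->6, 3->11, 4->11), giving [6, 11, 11].

[6, 11, 11]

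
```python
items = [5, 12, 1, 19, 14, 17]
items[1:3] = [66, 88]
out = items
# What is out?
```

items starts as [5, 12, 1, 19, 14, 17] (length 6). The slice items[1:3] covers indices [1, 2] with values [12, 1]. Replacing that slice with [66, 88] (same length) produces [5, 66, 88, 19, 14, 17].

[5, 66, 88, 19, 14, 17]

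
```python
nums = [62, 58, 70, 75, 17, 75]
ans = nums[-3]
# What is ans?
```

nums has length 6. Negative index -3 maps to positive index 6 + (-3) = 3. nums[3] = 75.

75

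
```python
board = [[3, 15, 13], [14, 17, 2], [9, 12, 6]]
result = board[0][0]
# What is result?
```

board[0] = [3, 15, 13]. Taking column 0 of that row yields 3.

3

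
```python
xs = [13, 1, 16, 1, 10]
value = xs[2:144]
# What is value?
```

xs has length 5. The slice xs[2:144] selects indices [2, 3, 4] (2->16, 3->1, 4->10), giving [16, 1, 10].

[16, 1, 10]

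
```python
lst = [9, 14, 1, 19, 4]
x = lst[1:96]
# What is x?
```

lst has length 5. The slice lst[1:96] selects indices [1, 2, 3, 4] (1->14, 2->1, 3->19, 4->4), giving [14, 1, 19, 4].

[14, 1, 19, 4]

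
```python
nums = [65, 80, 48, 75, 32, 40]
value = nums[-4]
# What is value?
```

nums has length 6. Negative index -4 maps to positive index 6 + (-4) = 2. nums[2] = 48.

48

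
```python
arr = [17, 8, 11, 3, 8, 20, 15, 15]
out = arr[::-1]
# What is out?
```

arr has length 8. The slice arr[::-1] selects indices [7, 6, 5, 4, 3, 2, 1, 0] (7->15, 6->15, 5->20, 4->8, 3->3, 2->11, 1->8, 0->17), giving [15, 15, 20, 8, 3, 11, 8, 17].

[15, 15, 20, 8, 3, 11, 8, 17]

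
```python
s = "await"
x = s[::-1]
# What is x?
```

s has length 5. The slice s[::-1] selects indices [4, 3, 2, 1, 0] (4->'t', 3->'i', 2->'a', 1->'w', 0->'a'), giving 'tiawa'.

'tiawa'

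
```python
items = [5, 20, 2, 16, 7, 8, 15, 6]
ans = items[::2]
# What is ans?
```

items has length 8. The slice items[::2] selects indices [0, 2, 4, 6] (0->5, 2->2, 4->7, 6->15), giving [5, 2, 7, 15].

[5, 2, 7, 15]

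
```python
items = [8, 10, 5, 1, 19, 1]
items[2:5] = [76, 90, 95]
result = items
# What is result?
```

items starts as [8, 10, 5, 1, 19, 1] (length 6). The slice items[2:5] covers indices [2, 3, 4] with values [5, 1, 19]. Replacing that slice with [76, 90, 95] (same length) produces [8, 10, 76, 90, 95, 1].

[8, 10, 76, 90, 95, 1]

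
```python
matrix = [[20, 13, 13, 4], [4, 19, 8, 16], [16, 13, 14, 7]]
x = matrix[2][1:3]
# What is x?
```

matrix[2] = [16, 13, 14, 7]. matrix[2] has length 4. The slice matrix[2][1:3] selects indices [1, 2] (1->13, 2->14), giving [13, 14].

[13, 14]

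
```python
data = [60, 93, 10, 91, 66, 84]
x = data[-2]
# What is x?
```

data has length 6. Negative index -2 maps to positive index 6 + (-2) = 4. data[4] = 66.

66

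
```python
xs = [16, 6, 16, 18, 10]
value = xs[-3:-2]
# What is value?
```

xs has length 5. The slice xs[-3:-2] selects indices [2] (2->16), giving [16].

[16]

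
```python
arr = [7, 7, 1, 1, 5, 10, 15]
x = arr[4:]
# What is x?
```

arr has length 7. The slice arr[4:] selects indices [4, 5, 6] (4->5, 5->10, 6->15), giving [5, 10, 15].

[5, 10, 15]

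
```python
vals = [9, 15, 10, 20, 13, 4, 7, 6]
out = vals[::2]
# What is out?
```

vals has length 8. The slice vals[::2] selects indices [0, 2, 4, 6] (0->9, 2->10, 4->13, 6->7), giving [9, 10, 13, 7].

[9, 10, 13, 7]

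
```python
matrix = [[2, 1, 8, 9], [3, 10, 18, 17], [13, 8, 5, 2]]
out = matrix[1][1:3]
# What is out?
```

matrix[1] = [3, 10, 18, 17]. matrix[1] has length 4. The slice matrix[1][1:3] selects indices [1, 2] (1->10, 2->18), giving [10, 18].

[10, 18]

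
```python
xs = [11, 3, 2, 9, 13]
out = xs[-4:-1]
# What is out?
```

xs has length 5. The slice xs[-4:-1] selects indices [1, 2, 3] (1->3, 2->2, 3->9), giving [3, 2, 9].

[3, 2, 9]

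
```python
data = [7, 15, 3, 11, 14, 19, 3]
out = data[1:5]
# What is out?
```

data has length 7. The slice data[1:5] selects indices [1, 2, 3, 4] (1->15, 2->3, 3->11, 4->14), giving [15, 3, 11, 14].

[15, 3, 11, 14]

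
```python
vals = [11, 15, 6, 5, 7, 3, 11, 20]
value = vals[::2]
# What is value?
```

vals has length 8. The slice vals[::2] selects indices [0, 2, 4, 6] (0->11, 2->6, 4->7, 6->11), giving [11, 6, 7, 11].

[11, 6, 7, 11]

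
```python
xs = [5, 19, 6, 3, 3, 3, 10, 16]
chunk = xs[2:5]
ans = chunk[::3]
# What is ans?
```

xs has length 8. The slice xs[2:5] selects indices [2, 3, 4] (2->6, 3->3, 4->3), giving [6, 3, 3]. So chunk = [6, 3, 3]. chunk has length 3. The slice chunk[::3] selects indices [0] (0->6), giving [6].

[6]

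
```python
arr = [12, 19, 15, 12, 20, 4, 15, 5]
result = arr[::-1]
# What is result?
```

arr has length 8. The slice arr[::-1] selects indices [7, 6, 5, 4, 3, 2, 1, 0] (7->5, 6->15, 5->4, 4->20, 3->12, 2->15, 1->19, 0->12), giving [5, 15, 4, 20, 12, 15, 19, 12].

[5, 15, 4, 20, 12, 15, 19, 12]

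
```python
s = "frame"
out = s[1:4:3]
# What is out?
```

s has length 5. The slice s[1:4:3] selects indices [1] (1->'r'), giving 'r'.

'r'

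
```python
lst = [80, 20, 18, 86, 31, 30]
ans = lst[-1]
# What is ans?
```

lst has length 6. Negative index -1 maps to positive index 6 + (-1) = 5. lst[5] = 30.

30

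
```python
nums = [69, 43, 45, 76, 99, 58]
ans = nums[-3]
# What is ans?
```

nums has length 6. Negative index -3 maps to positive index 6 + (-3) = 3. nums[3] = 76.

76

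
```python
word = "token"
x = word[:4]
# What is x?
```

word has length 5. The slice word[:4] selects indices [0, 1, 2, 3] (0->'t', 1->'o', 2->'k', 3->'e'), giving 'toke'.

'toke'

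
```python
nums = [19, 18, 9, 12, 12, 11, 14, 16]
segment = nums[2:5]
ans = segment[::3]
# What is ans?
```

nums has length 8. The slice nums[2:5] selects indices [2, 3, 4] (2->9, 3->12, 4->12), giving [9, 12, 12]. So segment = [9, 12, 12]. segment has length 3. The slice segment[::3] selects indices [0] (0->9), giving [9].

[9]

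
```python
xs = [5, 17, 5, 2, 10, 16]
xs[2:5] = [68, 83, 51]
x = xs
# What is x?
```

xs starts as [5, 17, 5, 2, 10, 16] (length 6). The slice xs[2:5] covers indices [2, 3, 4] with values [5, 2, 10]. Replacing that slice with [68, 83, 51] (same length) produces [5, 17, 68, 83, 51, 16].

[5, 17, 68, 83, 51, 16]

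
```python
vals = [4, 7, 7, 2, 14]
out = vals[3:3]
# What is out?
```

vals has length 5. The slice vals[3:3] resolves to an empty index range, so the result is [].

[]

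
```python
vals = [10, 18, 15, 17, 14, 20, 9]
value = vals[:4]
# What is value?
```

vals has length 7. The slice vals[:4] selects indices [0, 1, 2, 3] (0->10, 1->18, 2->15, 3->17), giving [10, 18, 15, 17].

[10, 18, 15, 17]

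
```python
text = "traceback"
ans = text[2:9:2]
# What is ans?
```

text has length 9. The slice text[2:9:2] selects indices [2, 4, 6, 8] (2->'a', 4->'e', 6->'a', 8->'k'), giving 'aeak'.

'aeak'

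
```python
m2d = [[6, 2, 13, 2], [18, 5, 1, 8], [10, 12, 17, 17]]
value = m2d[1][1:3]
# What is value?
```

m2d[1] = [18, 5, 1, 8]. m2d[1] has length 4. The slice m2d[1][1:3] selects indices [1, 2] (1->5, 2->1), giving [5, 1].

[5, 1]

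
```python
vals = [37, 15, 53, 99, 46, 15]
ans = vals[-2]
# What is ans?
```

vals has length 6. Negative index -2 maps to positive index 6 + (-2) = 4. vals[4] = 46.

46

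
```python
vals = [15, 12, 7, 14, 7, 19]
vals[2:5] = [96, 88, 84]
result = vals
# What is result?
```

vals starts as [15, 12, 7, 14, 7, 19] (length 6). The slice vals[2:5] covers indices [2, 3, 4] with values [7, 14, 7]. Replacing that slice with [96, 88, 84] (same length) produces [15, 12, 96, 88, 84, 19].

[15, 12, 96, 88, 84, 19]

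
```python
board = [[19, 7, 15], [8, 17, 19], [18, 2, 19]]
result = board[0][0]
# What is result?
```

board[0] = [19, 7, 15]. Taking column 0 of that row yields 19.

19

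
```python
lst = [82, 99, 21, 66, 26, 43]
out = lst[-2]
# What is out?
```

lst has length 6. Negative index -2 maps to positive index 6 + (-2) = 4. lst[4] = 26.

26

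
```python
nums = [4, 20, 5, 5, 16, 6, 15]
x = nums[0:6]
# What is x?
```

nums has length 7. The slice nums[0:6] selects indices [0, 1, 2, 3, 4, 5] (0->4, 1->20, 2->5, 3->5, 4->16, 5->6), giving [4, 20, 5, 5, 16, 6].

[4, 20, 5, 5, 16, 6]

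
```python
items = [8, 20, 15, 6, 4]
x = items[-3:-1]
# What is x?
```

items has length 5. The slice items[-3:-1] selects indices [2, 3] (2->15, 3->6), giving [15, 6].

[15, 6]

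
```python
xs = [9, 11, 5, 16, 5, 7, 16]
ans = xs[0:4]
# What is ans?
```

xs has length 7. The slice xs[0:4] selects indices [0, 1, 2, 3] (0->9, 1->11, 2->5, 3->16), giving [9, 11, 5, 16].

[9, 11, 5, 16]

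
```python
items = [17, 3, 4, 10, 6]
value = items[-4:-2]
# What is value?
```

items has length 5. The slice items[-4:-2] selects indices [1, 2] (1->3, 2->4), giving [3, 4].

[3, 4]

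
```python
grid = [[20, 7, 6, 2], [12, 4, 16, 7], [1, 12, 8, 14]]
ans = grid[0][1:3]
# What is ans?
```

grid[0] = [20, 7, 6, 2]. grid[0] has length 4. The slice grid[0][1:3] selects indices [1, 2] (1->7, 2->6), giving [7, 6].

[7, 6]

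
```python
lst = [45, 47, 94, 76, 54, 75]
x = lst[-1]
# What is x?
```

lst has length 6. Negative index -1 maps to positive index 6 + (-1) = 5. lst[5] = 75.

75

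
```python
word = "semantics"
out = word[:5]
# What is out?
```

word has length 9. The slice word[:5] selects indices [0, 1, 2, 3, 4] (0->'s', 1->'e', 2->'m', 3->'a', 4->'n'), giving 'seman'.

'seman'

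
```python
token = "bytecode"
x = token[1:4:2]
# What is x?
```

token has length 8. The slice token[1:4:2] selects indices [1, 3] (1->'y', 3->'e'), giving 'ye'.

'ye'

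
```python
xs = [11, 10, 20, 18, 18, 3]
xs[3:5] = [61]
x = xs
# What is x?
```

xs starts as [11, 10, 20, 18, 18, 3] (length 6). The slice xs[3:5] covers indices [3, 4] with values [18, 18]. Replacing that slice with [61] (different length) produces [11, 10, 20, 61, 3].

[11, 10, 20, 61, 3]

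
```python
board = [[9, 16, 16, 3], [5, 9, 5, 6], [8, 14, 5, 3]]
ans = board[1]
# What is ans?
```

board has 3 rows. Row 1 is [5, 9, 5, 6].

[5, 9, 5, 6]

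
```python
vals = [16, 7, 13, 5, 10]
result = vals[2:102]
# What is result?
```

vals has length 5. The slice vals[2:102] selects indices [2, 3, 4] (2->13, 3->5, 4->10), giving [13, 5, 10].

[13, 5, 10]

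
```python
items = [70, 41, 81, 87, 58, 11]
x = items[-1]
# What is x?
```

items has length 6. Negative index -1 maps to positive index 6 + (-1) = 5. items[5] = 11.

11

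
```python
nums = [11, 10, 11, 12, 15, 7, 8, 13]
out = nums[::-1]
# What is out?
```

nums has length 8. The slice nums[::-1] selects indices [7, 6, 5, 4, 3, 2, 1, 0] (7->13, 6->8, 5->7, 4->15, 3->12, 2->11, 1->10, 0->11), giving [13, 8, 7, 15, 12, 11, 10, 11].

[13, 8, 7, 15, 12, 11, 10, 11]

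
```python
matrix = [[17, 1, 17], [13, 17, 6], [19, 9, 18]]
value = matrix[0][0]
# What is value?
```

matrix[0] = [17, 1, 17]. Taking column 0 of that row yields 17.

17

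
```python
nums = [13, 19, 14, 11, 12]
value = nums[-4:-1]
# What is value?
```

nums has length 5. The slice nums[-4:-1] selects indices [1, 2, 3] (1->19, 2->14, 3->11), giving [19, 14, 11].

[19, 14, 11]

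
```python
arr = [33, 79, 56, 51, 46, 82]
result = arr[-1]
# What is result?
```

arr has length 6. Negative index -1 maps to positive index 6 + (-1) = 5. arr[5] = 82.

82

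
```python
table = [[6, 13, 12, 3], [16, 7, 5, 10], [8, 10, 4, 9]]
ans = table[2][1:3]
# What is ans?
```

table[2] = [8, 10, 4, 9]. table[2] has length 4. The slice table[2][1:3] selects indices [1, 2] (1->10, 2->4), giving [10, 4].

[10, 4]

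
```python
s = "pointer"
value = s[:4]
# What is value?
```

s has length 7. The slice s[:4] selects indices [0, 1, 2, 3] (0->'p', 1->'o', 2->'i', 3->'n'), giving 'poin'.

'poin'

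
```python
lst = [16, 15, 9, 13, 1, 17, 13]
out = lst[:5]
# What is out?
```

lst has length 7. The slice lst[:5] selects indices [0, 1, 2, 3, 4] (0->16, 1->15, 2->9, 3->13, 4->1), giving [16, 15, 9, 13, 1].

[16, 15, 9, 13, 1]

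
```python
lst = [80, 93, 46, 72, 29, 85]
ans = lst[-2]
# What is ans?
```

lst has length 6. Negative index -2 maps to positive index 6 + (-2) = 4. lst[4] = 29.

29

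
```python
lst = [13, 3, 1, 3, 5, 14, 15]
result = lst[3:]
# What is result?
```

lst has length 7. The slice lst[3:] selects indices [3, 4, 5, 6] (3->3, 4->5, 5->14, 6->15), giving [3, 5, 14, 15].

[3, 5, 14, 15]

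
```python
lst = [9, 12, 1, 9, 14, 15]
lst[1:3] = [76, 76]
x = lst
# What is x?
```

lst starts as [9, 12, 1, 9, 14, 15] (length 6). The slice lst[1:3] covers indices [1, 2] with values [12, 1]. Replacing that slice with [76, 76] (same length) produces [9, 76, 76, 9, 14, 15].

[9, 76, 76, 9, 14, 15]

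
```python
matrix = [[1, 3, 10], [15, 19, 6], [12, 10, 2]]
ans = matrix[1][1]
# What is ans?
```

matrix[1] = [15, 19, 6]. Taking column 1 of that row yields 19.

19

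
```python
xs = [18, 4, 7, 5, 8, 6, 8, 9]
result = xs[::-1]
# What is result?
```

xs has length 8. The slice xs[::-1] selects indices [7, 6, 5, 4, 3, 2, 1, 0] (7->9, 6->8, 5->6, 4->8, 3->5, 2->7, 1->4, 0->18), giving [9, 8, 6, 8, 5, 7, 4, 18].

[9, 8, 6, 8, 5, 7, 4, 18]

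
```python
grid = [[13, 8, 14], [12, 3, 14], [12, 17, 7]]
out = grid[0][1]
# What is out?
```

grid[0] = [13, 8, 14]. Taking column 1 of that row yields 8.

8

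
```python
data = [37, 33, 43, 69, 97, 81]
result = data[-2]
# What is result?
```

data has length 6. Negative index -2 maps to positive index 6 + (-2) = 4. data[4] = 97.

97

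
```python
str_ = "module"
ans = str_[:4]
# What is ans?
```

str_ has length 6. The slice str_[:4] selects indices [0, 1, 2, 3] (0->'m', 1->'o', 2->'d', 3->'u'), giving 'modu'.

'modu'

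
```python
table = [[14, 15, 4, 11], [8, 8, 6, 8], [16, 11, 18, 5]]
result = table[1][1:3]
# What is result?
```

table[1] = [8, 8, 6, 8]. table[1] has length 4. The slice table[1][1:3] selects indices [1, 2] (1->8, 2->6), giving [8, 6].

[8, 6]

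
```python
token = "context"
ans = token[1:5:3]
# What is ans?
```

token has length 7. The slice token[1:5:3] selects indices [1, 4] (1->'o', 4->'e'), giving 'oe'.

'oe'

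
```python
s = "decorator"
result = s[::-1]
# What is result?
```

s has length 9. The slice s[::-1] selects indices [8, 7, 6, 5, 4, 3, 2, 1, 0] (8->'r', 7->'o', 6->'t', 5->'a', 4->'r', 3->'o', 2->'c', 1->'e', 0->'d'), giving 'rotaroced'.

'rotaroced'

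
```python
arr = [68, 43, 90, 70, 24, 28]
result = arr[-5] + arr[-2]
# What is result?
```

arr has length 6. Negative index -5 maps to positive index 6 + (-5) = 1. arr[1] = 43.
arr has length 6. Negative index -2 maps to positive index 6 + (-2) = 4. arr[4] = 24.
Sum: 43 + 24 = 67.

67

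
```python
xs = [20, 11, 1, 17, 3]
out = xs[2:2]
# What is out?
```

xs has length 5. The slice xs[2:2] resolves to an empty index range, so the result is [].

[]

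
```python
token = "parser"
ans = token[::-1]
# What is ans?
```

token has length 6. The slice token[::-1] selects indices [5, 4, 3, 2, 1, 0] (5->'r', 4->'e', 3->'s', 2->'r', 1->'a', 0->'p'), giving 'resrap'.

'resrap'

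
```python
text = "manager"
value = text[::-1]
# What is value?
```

text has length 7. The slice text[::-1] selects indices [6, 5, 4, 3, 2, 1, 0] (6->'r', 5->'e', 4->'g', 3->'a', 2->'n', 1->'a', 0->'m'), giving 'reganam'.

'reganam'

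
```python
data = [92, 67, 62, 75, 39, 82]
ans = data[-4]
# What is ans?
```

data has length 6. Negative index -4 maps to positive index 6 + (-4) = 2. data[2] = 62.

62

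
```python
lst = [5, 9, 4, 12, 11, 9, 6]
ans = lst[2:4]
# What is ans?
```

lst has length 7. The slice lst[2:4] selects indices [2, 3] (2->4, 3->12), giving [4, 12].

[4, 12]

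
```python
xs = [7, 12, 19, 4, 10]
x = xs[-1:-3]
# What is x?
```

xs has length 5. The slice xs[-1:-3] resolves to an empty index range, so the result is [].

[]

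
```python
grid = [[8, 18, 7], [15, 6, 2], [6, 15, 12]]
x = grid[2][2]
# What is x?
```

grid[2] = [6, 15, 12]. Taking column 2 of that row yields 12.

12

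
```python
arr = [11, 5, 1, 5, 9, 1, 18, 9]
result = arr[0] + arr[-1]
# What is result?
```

arr has length 8. arr[0] = 11.
arr has length 8. Negative index -1 maps to positive index 8 + (-1) = 7. arr[7] = 9.
Sum: 11 + 9 = 20.

20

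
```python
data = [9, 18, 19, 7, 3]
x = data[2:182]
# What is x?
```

data has length 5. The slice data[2:182] selects indices [2, 3, 4] (2->19, 3->7, 4->3), giving [19, 7, 3].

[19, 7, 3]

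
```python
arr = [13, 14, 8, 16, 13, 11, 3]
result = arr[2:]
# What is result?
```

arr has length 7. The slice arr[2:] selects indices [2, 3, 4, 5, 6] (2->8, 3->16, 4->13, 5->11, 6->3), giving [8, 16, 13, 11, 3].

[8, 16, 13, 11, 3]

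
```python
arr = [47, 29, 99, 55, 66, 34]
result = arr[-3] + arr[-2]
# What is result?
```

arr has length 6. Negative index -3 maps to positive index 6 + (-3) = 3. arr[3] = 55.
arr has length 6. Negative index -2 maps to positive index 6 + (-2) = 4. arr[4] = 66.
Sum: 55 + 66 = 121.

121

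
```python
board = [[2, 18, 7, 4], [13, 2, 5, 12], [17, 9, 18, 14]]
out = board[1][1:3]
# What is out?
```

board[1] = [13, 2, 5, 12]. board[1] has length 4. The slice board[1][1:3] selects indices [1, 2] (1->2, 2->5), giving [2, 5].

[2, 5]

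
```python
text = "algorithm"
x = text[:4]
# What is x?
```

text has length 9. The slice text[:4] selects indices [0, 1, 2, 3] (0->'a', 1->'l', 2->'g', 3->'o'), giving 'algo'.

'algo'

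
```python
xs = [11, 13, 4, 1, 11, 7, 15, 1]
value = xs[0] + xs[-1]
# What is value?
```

xs has length 8. xs[0] = 11.
xs has length 8. Negative index -1 maps to positive index 8 + (-1) = 7. xs[7] = 1.
Sum: 11 + 1 = 12.

12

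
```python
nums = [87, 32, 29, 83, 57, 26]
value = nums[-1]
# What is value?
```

nums has length 6. Negative index -1 maps to positive index 6 + (-1) = 5. nums[5] = 26.

26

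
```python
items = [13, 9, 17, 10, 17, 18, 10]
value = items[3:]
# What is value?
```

items has length 7. The slice items[3:] selects indices [3, 4, 5, 6] (3->10, 4->17, 5->18, 6->10), giving [10, 17, 18, 10].

[10, 17, 18, 10]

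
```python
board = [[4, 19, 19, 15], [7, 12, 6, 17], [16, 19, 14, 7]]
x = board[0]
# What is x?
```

board has 3 rows. Row 0 is [4, 19, 19, 15].

[4, 19, 19, 15]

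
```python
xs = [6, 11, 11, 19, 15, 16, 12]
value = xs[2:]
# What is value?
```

xs has length 7. The slice xs[2:] selects indices [2, 3, 4, 5, 6] (2->11, 3->19, 4->15, 5->16, 6->12), giving [11, 19, 15, 16, 12].

[11, 19, 15, 16, 12]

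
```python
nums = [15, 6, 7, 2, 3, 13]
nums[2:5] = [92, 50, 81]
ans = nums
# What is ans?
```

nums starts as [15, 6, 7, 2, 3, 13] (length 6). The slice nums[2:5] covers indices [2, 3, 4] with values [7, 2, 3]. Replacing that slice with [92, 50, 81] (same length) produces [15, 6, 92, 50, 81, 13].

[15, 6, 92, 50, 81, 13]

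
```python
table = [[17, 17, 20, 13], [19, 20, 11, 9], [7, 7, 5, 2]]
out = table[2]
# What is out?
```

table has 3 rows. Row 2 is [7, 7, 5, 2].

[7, 7, 5, 2]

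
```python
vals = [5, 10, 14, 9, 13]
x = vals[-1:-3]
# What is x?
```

vals has length 5. The slice vals[-1:-3] resolves to an empty index range, so the result is [].

[]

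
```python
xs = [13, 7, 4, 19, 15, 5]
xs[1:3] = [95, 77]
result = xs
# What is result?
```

xs starts as [13, 7, 4, 19, 15, 5] (length 6). The slice xs[1:3] covers indices [1, 2] with values [7, 4]. Replacing that slice with [95, 77] (same length) produces [13, 95, 77, 19, 15, 5].

[13, 95, 77, 19, 15, 5]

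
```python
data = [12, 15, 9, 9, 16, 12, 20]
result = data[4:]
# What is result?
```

data has length 7. The slice data[4:] selects indices [4, 5, 6] (4->16, 5->12, 6->20), giving [16, 12, 20].

[16, 12, 20]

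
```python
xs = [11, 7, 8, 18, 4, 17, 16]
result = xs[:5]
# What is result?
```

xs has length 7. The slice xs[:5] selects indices [0, 1, 2, 3, 4] (0->11, 1->7, 2->8, 3->18, 4->4), giving [11, 7, 8, 18, 4].

[11, 7, 8, 18, 4]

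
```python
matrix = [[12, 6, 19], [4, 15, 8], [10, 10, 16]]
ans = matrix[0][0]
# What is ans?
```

matrix[0] = [12, 6, 19]. Taking column 0 of that row yields 12.

12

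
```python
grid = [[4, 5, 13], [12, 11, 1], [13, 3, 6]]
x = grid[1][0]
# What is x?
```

grid[1] = [12, 11, 1]. Taking column 0 of that row yields 12.

12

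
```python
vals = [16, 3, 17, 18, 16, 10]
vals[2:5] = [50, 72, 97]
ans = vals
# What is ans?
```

vals starts as [16, 3, 17, 18, 16, 10] (length 6). The slice vals[2:5] covers indices [2, 3, 4] with values [17, 18, 16]. Replacing that slice with [50, 72, 97] (same length) produces [16, 3, 50, 72, 97, 10].

[16, 3, 50, 72, 97, 10]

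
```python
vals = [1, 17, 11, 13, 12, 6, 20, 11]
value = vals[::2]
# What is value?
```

vals has length 8. The slice vals[::2] selects indices [0, 2, 4, 6] (0->1, 2->11, 4->12, 6->20), giving [1, 11, 12, 20].

[1, 11, 12, 20]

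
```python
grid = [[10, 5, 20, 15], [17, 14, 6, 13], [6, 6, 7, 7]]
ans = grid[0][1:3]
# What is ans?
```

grid[0] = [10, 5, 20, 15]. grid[0] has length 4. The slice grid[0][1:3] selects indices [1, 2] (1->5, 2->20), giving [5, 20].

[5, 20]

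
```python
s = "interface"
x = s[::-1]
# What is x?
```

s has length 9. The slice s[::-1] selects indices [8, 7, 6, 5, 4, 3, 2, 1, 0] (8->'e', 7->'c', 6->'a', 5->'f', 4->'r', 3->'e', 2->'t', 1->'n', 0->'i'), giving 'ecafretni'.

'ecafretni'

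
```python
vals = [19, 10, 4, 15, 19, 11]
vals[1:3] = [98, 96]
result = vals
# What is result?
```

vals starts as [19, 10, 4, 15, 19, 11] (length 6). The slice vals[1:3] covers indices [1, 2] with values [10, 4]. Replacing that slice with [98, 96] (same length) produces [19, 98, 96, 15, 19, 11].

[19, 98, 96, 15, 19, 11]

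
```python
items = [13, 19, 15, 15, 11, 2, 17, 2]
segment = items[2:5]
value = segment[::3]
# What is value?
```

items has length 8. The slice items[2:5] selects indices [2, 3, 4] (2->15, 3->15, 4->11), giving [15, 15, 11]. So segment = [15, 15, 11]. segment has length 3. The slice segment[::3] selects indices [0] (0->15), giving [15].

[15]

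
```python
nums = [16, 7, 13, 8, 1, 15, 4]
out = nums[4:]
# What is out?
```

nums has length 7. The slice nums[4:] selects indices [4, 5, 6] (4->1, 5->15, 6->4), giving [1, 15, 4].

[1, 15, 4]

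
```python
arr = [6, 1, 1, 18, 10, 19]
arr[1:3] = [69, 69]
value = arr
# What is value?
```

arr starts as [6, 1, 1, 18, 10, 19] (length 6). The slice arr[1:3] covers indices [1, 2] with values [1, 1]. Replacing that slice with [69, 69] (same length) produces [6, 69, 69, 18, 10, 19].

[6, 69, 69, 18, 10, 19]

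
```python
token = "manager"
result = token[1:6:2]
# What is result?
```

token has length 7. The slice token[1:6:2] selects indices [1, 3, 5] (1->'a', 3->'a', 5->'e'), giving 'aae'.

'aae'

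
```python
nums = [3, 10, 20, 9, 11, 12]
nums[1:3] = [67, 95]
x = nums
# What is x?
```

nums starts as [3, 10, 20, 9, 11, 12] (length 6). The slice nums[1:3] covers indices [1, 2] with values [10, 20]. Replacing that slice with [67, 95] (same length) produces [3, 67, 95, 9, 11, 12].

[3, 67, 95, 9, 11, 12]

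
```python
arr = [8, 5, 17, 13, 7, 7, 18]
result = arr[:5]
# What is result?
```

arr has length 7. The slice arr[:5] selects indices [0, 1, 2, 3, 4] (0->8, 1->5, 2->17, 3->13, 4->7), giving [8, 5, 17, 13, 7].

[8, 5, 17, 13, 7]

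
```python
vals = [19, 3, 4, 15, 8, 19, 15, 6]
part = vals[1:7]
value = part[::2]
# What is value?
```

vals has length 8. The slice vals[1:7] selects indices [1, 2, 3, 4, 5, 6] (1->3, 2->4, 3->15, 4->8, 5->19, 6->15), giving [3, 4, 15, 8, 19, 15]. So part = [3, 4, 15, 8, 19, 15]. part has length 6. The slice part[::2] selects indices [0, 2, 4] (0->3, 2->15, 4->19), giving [3, 15, 19].

[3, 15, 19]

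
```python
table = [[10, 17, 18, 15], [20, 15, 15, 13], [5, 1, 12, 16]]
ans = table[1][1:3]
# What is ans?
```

table[1] = [20, 15, 15, 13]. table[1] has length 4. The slice table[1][1:3] selects indices [1, 2] (1->15, 2->15), giving [15, 15].

[15, 15]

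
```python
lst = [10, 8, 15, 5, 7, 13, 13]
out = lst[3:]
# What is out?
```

lst has length 7. The slice lst[3:] selects indices [3, 4, 5, 6] (3->5, 4->7, 5->13, 6->13), giving [5, 7, 13, 13].

[5, 7, 13, 13]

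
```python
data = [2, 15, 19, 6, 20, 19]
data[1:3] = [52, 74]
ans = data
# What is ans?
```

data starts as [2, 15, 19, 6, 20, 19] (length 6). The slice data[1:3] covers indices [1, 2] with values [15, 19]. Replacing that slice with [52, 74] (same length) produces [2, 52, 74, 6, 20, 19].

[2, 52, 74, 6, 20, 19]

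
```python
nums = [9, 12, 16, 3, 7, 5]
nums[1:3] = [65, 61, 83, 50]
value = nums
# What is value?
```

nums starts as [9, 12, 16, 3, 7, 5] (length 6). The slice nums[1:3] covers indices [1, 2] with values [12, 16]. Replacing that slice with [65, 61, 83, 50] (different length) produces [9, 65, 61, 83, 50, 3, 7, 5].

[9, 65, 61, 83, 50, 3, 7, 5]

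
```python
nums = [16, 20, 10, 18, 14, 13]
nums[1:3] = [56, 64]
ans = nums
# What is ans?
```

nums starts as [16, 20, 10, 18, 14, 13] (length 6). The slice nums[1:3] covers indices [1, 2] with values [20, 10]. Replacing that slice with [56, 64] (same length) produces [16, 56, 64, 18, 14, 13].

[16, 56, 64, 18, 14, 13]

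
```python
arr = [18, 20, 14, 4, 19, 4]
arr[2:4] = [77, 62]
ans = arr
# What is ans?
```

arr starts as [18, 20, 14, 4, 19, 4] (length 6). The slice arr[2:4] covers indices [2, 3] with values [14, 4]. Replacing that slice with [77, 62] (same length) produces [18, 20, 77, 62, 19, 4].

[18, 20, 77, 62, 19, 4]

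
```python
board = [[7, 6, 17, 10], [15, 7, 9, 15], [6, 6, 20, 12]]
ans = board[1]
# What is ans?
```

board has 3 rows. Row 1 is [15, 7, 9, 15].

[15, 7, 9, 15]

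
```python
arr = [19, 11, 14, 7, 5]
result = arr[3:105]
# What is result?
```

arr has length 5. The slice arr[3:105] selects indices [3, 4] (3->7, 4->5), giving [7, 5].

[7, 5]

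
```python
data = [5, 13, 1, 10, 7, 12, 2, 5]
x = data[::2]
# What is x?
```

data has length 8. The slice data[::2] selects indices [0, 2, 4, 6] (0->5, 2->1, 4->7, 6->2), giving [5, 1, 7, 2].

[5, 1, 7, 2]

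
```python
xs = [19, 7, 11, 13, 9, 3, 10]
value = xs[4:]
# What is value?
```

xs has length 7. The slice xs[4:] selects indices [4, 5, 6] (4->9, 5->3, 6->10), giving [9, 3, 10].

[9, 3, 10]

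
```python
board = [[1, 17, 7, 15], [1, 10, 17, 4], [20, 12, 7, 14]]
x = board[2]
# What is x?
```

board has 3 rows. Row 2 is [20, 12, 7, 14].

[20, 12, 7, 14]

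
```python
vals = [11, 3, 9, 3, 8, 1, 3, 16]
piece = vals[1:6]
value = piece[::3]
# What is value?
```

vals has length 8. The slice vals[1:6] selects indices [1, 2, 3, 4, 5] (1->3, 2->9, 3->3, 4->8, 5->1), giving [3, 9, 3, 8, 1]. So piece = [3, 9, 3, 8, 1]. piece has length 5. The slice piece[::3] selects indices [0, 3] (0->3, 3->8), giving [3, 8].

[3, 8]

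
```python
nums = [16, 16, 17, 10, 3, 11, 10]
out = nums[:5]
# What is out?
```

nums has length 7. The slice nums[:5] selects indices [0, 1, 2, 3, 4] (0->16, 1->16, 2->17, 3->10, 4->3), giving [16, 16, 17, 10, 3].

[16, 16, 17, 10, 3]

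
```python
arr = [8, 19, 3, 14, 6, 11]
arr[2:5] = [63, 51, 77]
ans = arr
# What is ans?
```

arr starts as [8, 19, 3, 14, 6, 11] (length 6). The slice arr[2:5] covers indices [2, 3, 4] with values [3, 14, 6]. Replacing that slice with [63, 51, 77] (same length) produces [8, 19, 63, 51, 77, 11].

[8, 19, 63, 51, 77, 11]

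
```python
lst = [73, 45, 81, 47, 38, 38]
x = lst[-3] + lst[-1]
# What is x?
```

lst has length 6. Negative index -3 maps to positive index 6 + (-3) = 3. lst[3] = 47.
lst has length 6. Negative index -1 maps to positive index 6 + (-1) = 5. lst[5] = 38.
Sum: 47 + 38 = 85.

85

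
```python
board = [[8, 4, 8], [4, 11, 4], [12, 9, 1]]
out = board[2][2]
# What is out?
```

board[2] = [12, 9, 1]. Taking column 2 of that row yields 1.

1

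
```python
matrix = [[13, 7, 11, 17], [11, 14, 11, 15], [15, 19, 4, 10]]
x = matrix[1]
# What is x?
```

matrix has 3 rows. Row 1 is [11, 14, 11, 15].

[11, 14, 11, 15]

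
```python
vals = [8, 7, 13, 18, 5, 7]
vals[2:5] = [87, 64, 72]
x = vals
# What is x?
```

vals starts as [8, 7, 13, 18, 5, 7] (length 6). The slice vals[2:5] covers indices [2, 3, 4] with values [13, 18, 5]. Replacing that slice with [87, 64, 72] (same length) produces [8, 7, 87, 64, 72, 7].

[8, 7, 87, 64, 72, 7]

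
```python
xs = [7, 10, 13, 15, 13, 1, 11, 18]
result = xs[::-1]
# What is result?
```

xs has length 8. The slice xs[::-1] selects indices [7, 6, 5, 4, 3, 2, 1, 0] (7->18, 6->11, 5->1, 4->13, 3->15, 2->13, 1->10, 0->7), giving [18, 11, 1, 13, 15, 13, 10, 7].

[18, 11, 1, 13, 15, 13, 10, 7]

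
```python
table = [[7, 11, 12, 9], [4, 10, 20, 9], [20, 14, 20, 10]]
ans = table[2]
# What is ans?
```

table has 3 rows. Row 2 is [20, 14, 20, 10].

[20, 14, 20, 10]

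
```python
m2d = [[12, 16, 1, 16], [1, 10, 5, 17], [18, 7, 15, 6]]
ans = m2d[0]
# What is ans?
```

m2d has 3 rows. Row 0 is [12, 16, 1, 16].

[12, 16, 1, 16]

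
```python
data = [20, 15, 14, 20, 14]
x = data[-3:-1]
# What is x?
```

data has length 5. The slice data[-3:-1] selects indices [2, 3] (2->14, 3->20), giving [14, 20].

[14, 20]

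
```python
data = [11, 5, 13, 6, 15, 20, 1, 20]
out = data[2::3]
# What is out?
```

data has length 8. The slice data[2::3] selects indices [2, 5] (2->13, 5->20), giving [13, 20].

[13, 20]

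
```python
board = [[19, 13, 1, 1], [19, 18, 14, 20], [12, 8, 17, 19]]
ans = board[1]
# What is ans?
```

board has 3 rows. Row 1 is [19, 18, 14, 20].

[19, 18, 14, 20]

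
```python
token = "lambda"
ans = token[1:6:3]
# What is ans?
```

token has length 6. The slice token[1:6:3] selects indices [1, 4] (1->'a', 4->'d'), giving 'ad'.

'ad'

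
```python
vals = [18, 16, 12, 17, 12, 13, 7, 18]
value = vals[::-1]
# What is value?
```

vals has length 8. The slice vals[::-1] selects indices [7, 6, 5, 4, 3, 2, 1, 0] (7->18, 6->7, 5->13, 4->12, 3->17, 2->12, 1->16, 0->18), giving [18, 7, 13, 12, 17, 12, 16, 18].

[18, 7, 13, 12, 17, 12, 16, 18]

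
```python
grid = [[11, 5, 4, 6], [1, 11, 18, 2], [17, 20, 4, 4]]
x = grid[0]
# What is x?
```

grid has 3 rows. Row 0 is [11, 5, 4, 6].

[11, 5, 4, 6]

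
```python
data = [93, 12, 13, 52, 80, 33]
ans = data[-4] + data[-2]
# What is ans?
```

data has length 6. Negative index -4 maps to positive index 6 + (-4) = 2. data[2] = 13.
data has length 6. Negative index -2 maps to positive index 6 + (-2) = 4. data[4] = 80.
Sum: 13 + 80 = 93.

93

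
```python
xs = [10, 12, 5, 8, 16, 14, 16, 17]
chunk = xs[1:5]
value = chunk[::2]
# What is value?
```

xs has length 8. The slice xs[1:5] selects indices [1, 2, 3, 4] (1->12, 2->5, 3->8, 4->16), giving [12, 5, 8, 16]. So chunk = [12, 5, 8, 16]. chunk has length 4. The slice chunk[::2] selects indices [0, 2] (0->12, 2->8), giving [12, 8].

[12, 8]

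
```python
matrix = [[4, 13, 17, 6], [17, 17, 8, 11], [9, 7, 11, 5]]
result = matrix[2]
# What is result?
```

matrix has 3 rows. Row 2 is [9, 7, 11, 5].

[9, 7, 11, 5]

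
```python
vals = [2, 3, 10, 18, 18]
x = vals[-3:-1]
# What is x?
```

vals has length 5. The slice vals[-3:-1] selects indices [2, 3] (2->10, 3->18), giving [10, 18].

[10, 18]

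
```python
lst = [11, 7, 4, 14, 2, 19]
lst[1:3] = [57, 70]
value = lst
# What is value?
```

lst starts as [11, 7, 4, 14, 2, 19] (length 6). The slice lst[1:3] covers indices [1, 2] with values [7, 4]. Replacing that slice with [57, 70] (same length) produces [11, 57, 70, 14, 2, 19].

[11, 57, 70, 14, 2, 19]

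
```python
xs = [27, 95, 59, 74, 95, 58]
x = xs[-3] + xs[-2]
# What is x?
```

xs has length 6. Negative index -3 maps to positive index 6 + (-3) = 3. xs[3] = 74.
xs has length 6. Negative index -2 maps to positive index 6 + (-2) = 4. xs[4] = 95.
Sum: 74 + 95 = 169.

169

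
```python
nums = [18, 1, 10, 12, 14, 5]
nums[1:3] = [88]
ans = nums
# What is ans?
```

nums starts as [18, 1, 10, 12, 14, 5] (length 6). The slice nums[1:3] covers indices [1, 2] with values [1, 10]. Replacing that slice with [88] (different length) produces [18, 88, 12, 14, 5].

[18, 88, 12, 14, 5]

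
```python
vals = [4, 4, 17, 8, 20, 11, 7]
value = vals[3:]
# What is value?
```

vals has length 7. The slice vals[3:] selects indices [3, 4, 5, 6] (3->8, 4->20, 5->11, 6->7), giving [8, 20, 11, 7].

[8, 20, 11, 7]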